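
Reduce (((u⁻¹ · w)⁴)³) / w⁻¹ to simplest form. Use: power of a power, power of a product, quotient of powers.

(((u⁻¹ · w)⁴)³) / w⁻¹
= ((u⁻¹ · w)¹²) / w⁻¹    [power of a power]
= (((u⁻¹)¹²) · (w¹²)) / w⁻¹    [power of a product]
= (u⁻¹² · (w¹²)) / w⁻¹    [power of a power]
= u⁻¹²·w¹³    [quotient of powers]

u⁻¹²·w¹³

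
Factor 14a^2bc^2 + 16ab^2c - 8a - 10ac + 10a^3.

14a^2bc^2 + 16ab^2c - 8a - 10ac + 10a^3
= 2(7a^2bc^2 + 8ab^2c - 4a - 5ac + 5a^3)    [factor out 2]
= 2a(7abc^2 + 8b^2c - 4 - 5c + 5a^2)    [factor out a]

2a(7abc^2 + 8b^2c - 4 - 5c + 5a^2)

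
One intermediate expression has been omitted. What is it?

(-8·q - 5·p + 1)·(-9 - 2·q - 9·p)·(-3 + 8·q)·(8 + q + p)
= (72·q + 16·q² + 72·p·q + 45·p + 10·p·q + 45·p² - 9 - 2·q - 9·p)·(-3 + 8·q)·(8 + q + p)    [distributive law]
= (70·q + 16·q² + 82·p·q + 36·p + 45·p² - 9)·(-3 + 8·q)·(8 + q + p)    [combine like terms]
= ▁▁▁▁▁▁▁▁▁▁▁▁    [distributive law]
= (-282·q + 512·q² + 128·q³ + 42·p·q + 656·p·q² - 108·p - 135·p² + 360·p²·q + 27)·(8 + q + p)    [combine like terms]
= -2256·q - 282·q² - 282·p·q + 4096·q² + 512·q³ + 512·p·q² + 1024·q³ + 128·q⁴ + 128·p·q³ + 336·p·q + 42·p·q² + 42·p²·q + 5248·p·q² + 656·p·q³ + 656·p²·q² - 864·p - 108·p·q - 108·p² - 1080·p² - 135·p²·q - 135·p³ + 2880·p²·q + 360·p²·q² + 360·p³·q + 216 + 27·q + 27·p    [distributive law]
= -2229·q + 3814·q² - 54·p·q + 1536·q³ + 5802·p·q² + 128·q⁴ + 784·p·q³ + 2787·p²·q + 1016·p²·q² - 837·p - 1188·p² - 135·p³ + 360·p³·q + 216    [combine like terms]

After distributive law, the bracketed line is:

(-210·q + 560·q² - 48·q² + 128·q³ - 246·p·q + 656·p·q² - 108·p + 288·p·q - 135·p² + 360·p²·q + 27 - 72·q)·(8 + q + p)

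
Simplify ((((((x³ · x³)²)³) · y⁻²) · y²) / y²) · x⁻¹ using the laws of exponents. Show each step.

((((((x³ · x³)²)³) · y⁻²) · y²) / y²) · x⁻¹
= (((((x³ · x³)⁶) · y⁻²) · y²) / y²) · x⁻¹    [power of a power]
= ((((((x³)⁶) · ((x³)⁶)) · y⁻²) · y²) / y²) · x⁻¹    [power of a product]
= ((((x¹⁸ · ((x³)⁶)) · y⁻²) · y²) / y²) · x⁻¹    [power of a power]
= ((((x¹⁸ · x¹⁸) · y⁻²) · y²) / y²) · x⁻¹    [power of a power]
= (((x³⁶ · y⁻²) · y²) / y²) · x⁻¹    [product of powers]
= x³⁵·y⁻²    [quotient of powers; product of powers]

x³⁵·y⁻²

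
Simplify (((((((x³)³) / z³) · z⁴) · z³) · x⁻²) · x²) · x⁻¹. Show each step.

(((((((x³)³) / z³) · z⁴) · z³) · x⁻²) · x²) · x⁻¹
= (((((x⁹ / z³) · z⁴) · z³) · x⁻²) · x²) · x⁻¹    [power of a power]
= x⁸z⁴    [quotient of powers; product of powers]

x⁸z⁴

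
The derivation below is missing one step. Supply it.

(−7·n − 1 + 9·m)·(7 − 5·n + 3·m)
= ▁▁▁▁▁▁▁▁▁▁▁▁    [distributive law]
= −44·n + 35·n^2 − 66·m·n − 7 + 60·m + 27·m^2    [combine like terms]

By distributive law:

−49·n + 35·n^2 − 21·m·n − 7 + 5·n − 3·m + 63·m − 45·m·n + 27·m^2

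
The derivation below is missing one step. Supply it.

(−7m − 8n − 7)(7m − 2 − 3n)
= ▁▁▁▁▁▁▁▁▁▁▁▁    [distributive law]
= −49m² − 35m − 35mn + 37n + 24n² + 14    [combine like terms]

By distributive law:

−49m² + 14m + 21mn − 56mn + 16n + 24n² − 49m + 14 + 21n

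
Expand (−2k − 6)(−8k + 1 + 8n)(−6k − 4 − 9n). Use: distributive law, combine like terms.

−96k^3 − 340k^2 − 48k^2n − 148k − 62kn + 144kn^2 + 24 + 246n + 432n^2

(−2k − 6)(−8k + 1 + 8n)(−6k − 4 − 9n)
= (16k^2 − 2k − 16kn + 48k − 6 − 48n)(−6k − 4 − 9n)    [distributive law]
= (16k^2 + 46k − 16kn − 6 − 48n)(−6k − 4 − 9n)    [combine like terms]
= −96k^3 − 64k^2 − 144k^2n − 276k^2 − 184k − 414kn + 96k^2n + 64kn + 144kn^2 + 36k + 24 + 54n + 288kn + 192n + 432n^2    [distributive law]
= −96k^3 − 340k^2 − 48k^2n − 148k − 62kn + 144kn^2 + 24 + 246n + 432n^2    [combine like terms]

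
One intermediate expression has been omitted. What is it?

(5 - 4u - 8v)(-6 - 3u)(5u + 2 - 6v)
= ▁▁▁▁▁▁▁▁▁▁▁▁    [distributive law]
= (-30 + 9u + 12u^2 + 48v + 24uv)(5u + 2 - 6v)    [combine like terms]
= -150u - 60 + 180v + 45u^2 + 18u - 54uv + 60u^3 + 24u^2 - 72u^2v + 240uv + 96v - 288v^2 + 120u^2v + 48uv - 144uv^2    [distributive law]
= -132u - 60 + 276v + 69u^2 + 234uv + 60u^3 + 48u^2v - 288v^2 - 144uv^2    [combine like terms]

By distributive law:

(-30 - 15u + 24u + 12u^2 + 48v + 24uv)(5u + 2 - 6v)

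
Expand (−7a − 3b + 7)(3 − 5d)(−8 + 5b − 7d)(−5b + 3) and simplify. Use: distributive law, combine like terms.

−1155ab + 504a + 525ab² + 1190abd − 399ad − 875ab²d + 1225abd² − 735ad² − 1020b² + 1371b + 225b³ + 1385b²d − 1361bd − 375b³d + 525b²d² − 1540bd² − 504 + 399d + 735d²

(−7a − 3b + 7)(3 − 5d)(−8 + 5b − 7d)(−5b + 3)
= (−21a + 35ad − 9b + 15bd + 21 − 35d)(−8 + 5b − 7d)(−5b + 3)    [distributive law]
= (168a − 105ab + 147ad − 280ad + 175abd − 245ad² + 72b − 45b² + 63bd − 120bd + 75b²d − 105bd² − 168 + 105b − 147d + 280d − 175bd + 245d²)(−5b + 3)    [distributive law]
= (168a − 105ab − 133ad + 175abd − 245ad² + 177b − 45b² − 232bd + 75b²d − 105bd² − 168 + 133d + 245d²)(−5b + 3)    [combine like terms]
= −840ab + 504a + 525ab² − 315ab + 665abd − 399ad − 875ab²d + 525abd + 1225abd² − 735ad² − 885b² + 531b + 225b³ − 135b² + 1160b²d − 696bd − 375b³d + 225b²d + 525b²d² − 315bd² + 840b − 504 − 665bd + 399d − 1225bd² + 735d²    [distributive law]
= −1155ab + 504a + 525ab² + 1190abd − 399ad − 875ab²d + 1225abd² − 735ad² − 1020b² + 1371b + 225b³ + 1385b²d − 1361bd − 375b³d + 525b²d² − 1540bd² − 504 + 399d + 735d²    [combine like terms]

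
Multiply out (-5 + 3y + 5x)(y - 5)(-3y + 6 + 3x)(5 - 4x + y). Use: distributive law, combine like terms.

(-5 + 3y + 5x)(y - 5)(-3y + 6 + 3x)(5 - 4x + y)
= (-5y + 25 + 3y^2 - 15y + 5xy - 25x)(-3y + 6 + 3x)(5 - 4x + y)    [distributive law]
= (-20y + 25 + 3y^2 + 5xy - 25x)(-3y + 6 + 3x)(5 - 4x + y)    [combine like terms]
= (60y^2 - 120y - 60xy - 75y + 150 + 75x - 9y^3 + 18y^2 + 9xy^2 - 15xy^2 + 30xy + 15x^2y + 75xy - 150x - 75x^2)(5 - 4x + y)    [distributive law]
= (78y^2 - 195y + 45xy + 150 - 75x - 9y^3 - 6xy^2 + 15x^2y - 75x^2)(5 - 4x + y)    [combine like terms]
= 390y^2 - 312xy^2 + 78y^3 - 975y + 780xy - 195y^2 + 225xy - 180x^2y + 45xy^2 + 750 - 600x + 150y - 375x + 300x^2 - 75xy - 45y^3 + 36xy^3 - 9y^4 - 30xy^2 + 24x^2y^2 - 6xy^3 + 75x^2y - 60x^3y + 15x^2y^2 - 375x^2 + 300x^3 - 75x^2y    [distributive law]
= 195y^2 - 297xy^2 + 33y^3 - 825y + 930xy - 180x^2y + 750 - 975x - 75x^2 + 30xy^3 - 9y^4 + 39x^2y^2 - 60x^3y + 300x^3    [combine like terms]

195y^2 - 297xy^2 + 33y^3 - 825y + 930xy - 180x^2y + 750 - 975x - 75x^2 + 30xy^3 - 9y^4 + 39x^2y^2 - 60x^3y + 300x^3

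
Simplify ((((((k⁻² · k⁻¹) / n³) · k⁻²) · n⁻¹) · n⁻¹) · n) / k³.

k⁻⁸n⁻⁴

((((((k⁻² · k⁻¹) / n³) · k⁻²) · n⁻¹) · n⁻¹) · n) / k³
= (((((k⁻³ / n³) · k⁻²) · n⁻¹) · n⁻¹) · n) / k³    [product of powers]
= k⁻⁸n⁻⁴    [quotient of powers; product of powers]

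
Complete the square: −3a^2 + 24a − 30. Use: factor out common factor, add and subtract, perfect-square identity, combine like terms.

−3a^2 + 24a − 30
= −3(a^2 − 8a) − 30    [factor out -3 from the a-terms]
= −3(a^2 − 8a + 16 − 16) − 30    [add and subtract 16 inside the bracket]
= −3(a − 4)^2 + 48 − 30    [perfect-square identity]
= −3(a − 4)^2 + 18    [combine constants]

−3(a − 4)^2 + 18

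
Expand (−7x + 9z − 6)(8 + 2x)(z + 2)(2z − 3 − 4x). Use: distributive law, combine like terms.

−406xz^2 − 560xz + 114x^2z + 792x + 628x^2 − 100x^2z^2 + 56x^3z + 112x^3 + 144z^3 − 24z^2 − 480z + 36xz^3 + 288

(−7x + 9z − 6)(8 + 2x)(z + 2)(2z − 3 − 4x)
= (−56x − 14x^2 + 72z + 18xz − 48 − 12x)(z + 2)(2z − 3 − 4x)    [distributive law]
= (−68x − 14x^2 + 72z + 18xz − 48)(z + 2)(2z − 3 − 4x)    [combine like terms]
= (−68xz − 136x − 14x^2z − 28x^2 + 72z^2 + 144z + 18xz^2 + 36xz − 48z − 96)(2z − 3 − 4x)    [distributive law]
= (−32xz − 136x − 14x^2z − 28x^2 + 72z^2 + 96z + 18xz^2 − 96)(2z − 3 − 4x)    [combine like terms]
= −64xz^2 + 96xz + 128x^2z − 272xz + 408x + 544x^2 − 28x^2z^2 + 42x^2z + 56x^3z − 56x^2z + 84x^2 + 112x^3 + 144z^3 − 216z^2 − 288xz^2 + 192z^2 − 288z − 384xz + 36xz^3 − 54xz^2 − 72x^2z^2 − 192z + 288 + 384x    [distributive law]
= −406xz^2 − 560xz + 114x^2z + 792x + 628x^2 − 100x^2z^2 + 56x^3z + 112x^3 + 144z^3 − 24z^2 − 480z + 36xz^3 + 288    [combine like terms]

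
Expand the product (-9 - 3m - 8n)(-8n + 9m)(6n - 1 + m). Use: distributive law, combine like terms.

(-9 - 3m - 8n)(-8n + 9m)(6n - 1 + m)
= (72n - 81m + 24mn - 27m^2 + 64n^2 - 72mn)(6n - 1 + m)    [distributive law]
= (72n - 81m - 48mn - 27m^2 + 64n^2)(6n - 1 + m)    [combine like terms]
= 432n^2 - 72n + 72mn - 486mn + 81m - 81m^2 - 288mn^2 + 48mn - 48m^2n - 162m^2n + 27m^2 - 27m^3 + 384n^3 - 64n^2 + 64mn^2    [distributive law]
= 368n^2 - 72n - 366mn + 81m - 54m^2 - 224mn^2 - 210m^2n - 27m^3 + 384n^3    [combine like terms]

368n^2 - 72n - 366mn + 81m - 54m^2 - 224mn^2 - 210m^2n - 27m^3 + 384n^3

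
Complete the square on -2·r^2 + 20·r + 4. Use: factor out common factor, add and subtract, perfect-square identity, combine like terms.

-2(r - 5)^2 + 54

-2·r^2 + 20·r + 4
= -2(r^2 - 10·r) + 4    [factor out -2 from the r-terms]
= -2(r^2 - 10·r + 25 - 25) + 4    [add and subtract 25 inside the bracket]
= -2(r - 5)^2 + 50 + 4    [perfect-square identity]
= -2(r - 5)^2 + 54    [combine constants]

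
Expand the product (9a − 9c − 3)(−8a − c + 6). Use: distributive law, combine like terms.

−72a^2 + 63ac + 78a + 9c^2 − 51c − 18

(9a − 9c − 3)(−8a − c + 6)
= −72a^2 − 9ac + 54a + 72ac + 9c^2 − 54c + 24a + 3c − 18    [distributive law]
= −72a^2 + 63ac + 78a + 9c^2 − 51c − 18    [combine like terms]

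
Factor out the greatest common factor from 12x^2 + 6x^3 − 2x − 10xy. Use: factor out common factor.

12x^2 + 6x^3 − 2x − 10xy
= 2(6x^2 + 3x^3 − x − 5xy)    [factor out 2]
= 2x(6x + 3x^2 − 1 − 5y)    [factor out x]

2x(6x + 3x^2 − 1 − 5y)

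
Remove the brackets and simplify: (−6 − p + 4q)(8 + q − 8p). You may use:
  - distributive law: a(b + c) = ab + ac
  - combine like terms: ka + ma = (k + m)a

(−6 − p + 4q)(8 + q − 8p)
= −48 − 6q + 48p − 8p − pq + 8p^2 + 32q + 4q^2 − 32pq    [distributive law]
= −48 + 26q + 40p − 33pq + 8p^2 + 4q^2    [combine like terms]

−48 + 26q + 40p − 33pq + 8p^2 + 4q^2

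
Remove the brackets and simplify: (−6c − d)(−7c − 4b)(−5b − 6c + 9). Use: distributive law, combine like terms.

−354bc^2 − 252c^3 + 378c^2 − 120b^2c + 216bc − 59bcd − 42c^2d + 63cd − 20b^2d + 36bd

(−6c − d)(−7c − 4b)(−5b − 6c + 9)
= (42c^2 + 24bc + 7cd + 4bd)(−5b − 6c + 9)    [distributive law]
= −210bc^2 − 252c^3 + 378c^2 − 120b^2c − 144bc^2 + 216bc − 35bcd − 42c^2d + 63cd − 20b^2d − 24bcd + 36bd    [distributive law]
= −354bc^2 − 252c^3 + 378c^2 − 120b^2c + 216bc − 59bcd − 42c^2d + 63cd − 20b^2d + 36bd    [combine like terms]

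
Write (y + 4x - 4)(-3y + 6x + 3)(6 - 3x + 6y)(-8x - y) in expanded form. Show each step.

(y + 4x - 4)(-3y + 6x + 3)(6 - 3x + 6y)(-8x - y)
= (-3y^2 + 6xy + 3y - 12xy + 24x^2 + 12x + 12y - 24x - 12)(6 - 3x + 6y)(-8x - y)    [distributive law]
= (-3y^2 - 6xy + 15y + 24x^2 - 12x - 12)(6 - 3x + 6y)(-8x - y)    [combine like terms]
= (-18y^2 + 9xy^2 - 18y^3 - 36xy + 18x^2y - 36xy^2 + 90y - 45xy + 90y^2 + 144x^2 - 72x^3 + 144x^2y - 72x + 36x^2 - 72xy - 72 + 36x - 72y)(-8x - y)    [distributive law]
= (72y^2 - 27xy^2 - 18y^3 - 153xy + 162x^2y + 18y + 180x^2 - 72x^3 - 36x - 72)(-8x - y)    [combine like terms]
= -576xy^2 - 72y^3 + 216x^2y^2 + 27xy^3 + 144xy^3 + 18y^4 + 1224x^2y + 153xy^2 - 1296x^3y - 162x^2y^2 - 144xy - 18y^2 - 1440x^3 - 180x^2y + 576x^4 + 72x^3y + 288x^2 + 36xy + 576x + 72y    [distributive law]
= -423xy^2 - 72y^3 + 54x^2y^2 + 171xy^3 + 18y^4 + 1044x^2y - 1224x^3y - 108xy - 18y^2 - 1440x^3 + 576x^4 + 288x^2 + 576x + 72y    [combine like terms]

-423xy^2 - 72y^3 + 54x^2y^2 + 171xy^3 + 18y^4 + 1044x^2y - 1224x^3y - 108xy - 18y^2 - 1440x^3 + 576x^4 + 288x^2 + 576x + 72y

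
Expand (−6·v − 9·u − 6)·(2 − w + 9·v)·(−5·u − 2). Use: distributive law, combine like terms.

(−6·v − 9·u − 6)·(2 − w + 9·v)·(−5·u − 2)
= (−12·v + 6·v·w − 54·v^2 − 18·u + 9·u·w − 81·u·v − 12 + 6·w − 54·v)·(−5·u − 2)    [distributive law]
= (−66·v + 6·v·w − 54·v^2 − 18·u + 9·u·w − 81·u·v − 12 + 6·w)·(−5·u − 2)    [combine like terms]
= 330·u·v + 132·v − 30·u·v·w − 12·v·w + 270·u·v^2 + 108·v^2 + 90·u^2 + 36·u − 45·u^2·w − 18·u·w + 405·u^2·v + 162·u·v + 60·u + 24 − 30·u·w − 12·w    [distributive law]
= 492·u·v + 132·v − 30·u·v·w − 12·v·w + 270·u·v^2 + 108·v^2 + 90·u^2 + 96·u − 45·u^2·w − 48·u·w + 405·u^2·v + 24 − 12·w    [combine like terms]

492·u·v + 132·v − 30·u·v·w − 12·v·w + 270·u·v^2 + 108·v^2 + 90·u^2 + 96·u − 45·u^2·w − 48·u·w + 405·u^2·v + 24 − 12·w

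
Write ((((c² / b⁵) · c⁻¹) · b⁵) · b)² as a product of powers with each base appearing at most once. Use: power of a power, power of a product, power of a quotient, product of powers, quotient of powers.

b²c²

((((c² / b⁵) · c⁻¹) · b⁵) · b)²
= ((((c² / b⁵) · c⁻¹) · b⁵)²) · (b²)    [power of a product]
= ((((c² / b⁵) · c⁻¹)²) · ((b⁵)²)) · (b²)    [power of a product]
= ((((c² / b⁵)²) · ((c⁻¹)²)) · ((b⁵)²)) · (b²)    [power of a product]
= (((((c²)²) / ((b⁵)²)) · ((c⁻¹)²)) · ((b⁵)²)) · (b²)    [power of a quotient]
= (((c⁴ / ((b⁵)²)) · ((c⁻¹)²)) · ((b⁵)²)) · (b²)    [power of a power]
= (((c⁴ / b¹⁰) · ((c⁻¹)²)) · ((b⁵)²)) · (b²)    [power of a power]
= (((c⁴ / b¹⁰) · c⁻²) · ((b⁵)²)) · (b²)    [power of a power]
= (((c⁴ / b¹⁰) · c⁻²) · b¹⁰) · (b²)    [power of a power]
= b²c²    [quotient of powers; product of powers]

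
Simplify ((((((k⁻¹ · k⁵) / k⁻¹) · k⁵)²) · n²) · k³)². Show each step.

k⁴⁶n⁴

((((((k⁻¹ · k⁵) / k⁻¹) · k⁵)²) · n²) · k³)²
= ((((((k⁻¹ · k⁵) / k⁻¹) · k⁵)²) · n²)²) · ((k³)²)    [power of a product]
= ((((((k⁻¹ · k⁵) / k⁻¹) · k⁵)²)²) · ((n²)²)) · ((k³)²)    [power of a product]
= (((((k⁻¹ · k⁵) / k⁻¹) · k⁵)⁴) · ((n²)²)) · ((k³)²)    [power of a power]
= (((((k⁻¹ · k⁵) / k⁻¹)⁴) · ((k⁵)⁴)) · ((n²)²)) · ((k³)²)    [power of a product]
= (((((k⁻¹ · k⁵)⁴) / ((k⁻¹)⁴)) · ((k⁵)⁴)) · ((n²)²)) · ((k³)²)    [power of a quotient]
= ((((((k⁻¹)⁴) · ((k⁵)⁴)) / ((k⁻¹)⁴)) · ((k⁵)⁴)) · ((n²)²)) · ((k³)²)    [power of a product]
= ((((k⁻⁴ · ((k⁵)⁴)) / ((k⁻¹)⁴)) · ((k⁵)⁴)) · ((n²)²)) · ((k³)²)    [power of a power]
= ((((k⁻⁴ · k²⁰) / ((k⁻¹)⁴)) · ((k⁵)⁴)) · ((n²)²)) · ((k³)²)    [power of a power]
= (((k¹⁶ / ((k⁻¹)⁴)) · ((k⁵)⁴)) · ((n²)²)) · ((k³)²)    [product of powers]
= (((k¹⁶ / k⁻⁴) · ((k⁵)⁴)) · ((n²)²)) · ((k³)²)    [power of a power]
= ((k²⁰ · ((k⁵)⁴)) · ((n²)²)) · ((k³)²)    [quotient of powers]
= ((k²⁰ · k²⁰) · ((n²)²)) · ((k³)²)    [power of a power]
= (k⁴⁰ · ((n²)²)) · ((k³)²)    [product of powers]
= (k⁴⁰ · n⁴) · ((k³)²)    [power of a power]
= (k⁴⁰ · n⁴) · k⁶    [power of a power]
= k⁴⁶n⁴    [product of powers]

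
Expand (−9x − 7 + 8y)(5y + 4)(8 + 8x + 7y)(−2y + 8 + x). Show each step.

1611xy² − 4284xy − 2940x²y + 725x²y² − 360x³y + 270xy³ − 4320x − 2816x² − 288x³ + 2832y² − 1312y + 1642y³ − 1792 − 560y⁴

(−9x − 7 + 8y)(5y + 4)(8 + 8x + 7y)(−2y + 8 + x)
= (−45xy − 36x − 35y − 28 + 40y² + 32y)(8 + 8x + 7y)(−2y + 8 + x)    [distributive law]
= (−45xy − 36x − 3y − 28 + 40y²)(8 + 8x + 7y)(−2y + 8 + x)    [combine like terms]
= (−360xy − 360x²y − 315xy² − 288x − 288x² − 252xy − 24y − 24xy − 21y² − 224 − 224x − 196y + 320y² + 320xy² + 280y³)(−2y + 8 + x)    [distributive law]
= (−636xy − 360x²y + 5xy² − 512x − 288x² − 220y + 299y² − 224 + 280y³)(−2y + 8 + x)    [combine like terms]
= 1272xy² − 5088xy − 636x²y + 720x²y² − 2880x²y − 360x³y − 10xy³ + 40xy² + 5x²y² + 1024xy − 4096x − 512x² + 576x²y − 2304x² − 288x³ + 440y² − 1760y − 220xy − 598y³ + 2392y² + 299xy² + 448y − 1792 − 224x − 560y⁴ + 2240y³ + 280xy³    [distributive law]
= 1611xy² − 4284xy − 2940x²y + 725x²y² − 360x³y + 270xy³ − 4320x − 2816x² − 288x³ + 2832y² − 1312y + 1642y³ − 1792 − 560y⁴    [combine like terms]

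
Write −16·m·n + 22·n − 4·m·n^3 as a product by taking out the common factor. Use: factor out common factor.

2·n(−8·m + 11 − 2·m·n^2)

−16·m·n + 22·n − 4·m·n^3
= 2(−8·m·n + 11·n − 2·m·n^3)    [factor out 2]
= 2·n(−8·m + 11 − 2·m·n^2)    [factor out n]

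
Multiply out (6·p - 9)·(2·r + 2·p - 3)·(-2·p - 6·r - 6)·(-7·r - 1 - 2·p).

816·p^2·r^2 - 264·p^2·r + 360·p^3·r + 504·p·r^3 - 1404·p·r^2 - 1206·p·r + 24·p^3 + 48·p^4 + 162·p - 324·p^2 - 756·r^3 + 270·r^2 + 1188·r + 162

(6·p - 9)·(2·r + 2·p - 3)·(-2·p - 6·r - 6)·(-7·r - 1 - 2·p)
= (12·p·r + 12·p^2 - 18·p - 18·r - 18·p + 27)·(-2·p - 6·r - 6)·(-7·r - 1 - 2·p)    [distributive law]
= (12·p·r + 12·p^2 - 36·p - 18·r + 27)·(-2·p - 6·r - 6)·(-7·r - 1 - 2·p)    [combine like terms]
= (-24·p^2·r - 72·p·r^2 - 72·p·r - 24·p^3 - 72·p^2·r - 72·p^2 + 72·p^2 + 216·p·r + 216·p + 36·p·r + 108·r^2 + 108·r - 54·p - 162·r - 162)·(-7·r - 1 - 2·p)    [distributive law]
= (-96·p^2·r - 72·p·r^2 + 180·p·r - 24·p^3 + 162·p + 108·r^2 - 54·r - 162)·(-7·r - 1 - 2·p)    [combine like terms]
= 672·p^2·r^2 + 96·p^2·r + 192·p^3·r + 504·p·r^3 + 72·p·r^2 + 144·p^2·r^2 - 1260·p·r^2 - 180·p·r - 360·p^2·r + 168·p^3·r + 24·p^3 + 48·p^4 - 1134·p·r - 162·p - 324·p^2 - 756·r^3 - 108·r^2 - 216·p·r^2 + 378·r^2 + 54·r + 108·p·r + 1134·r + 162 + 324·p    [distributive law]
= 816·p^2·r^2 - 264·p^2·r + 360·p^3·r + 504·p·r^3 - 1404·p·r^2 - 1206·p·r + 24·p^3 + 48·p^4 + 162·p - 324·p^2 - 756·r^3 + 270·r^2 + 1188·r + 162    [combine like terms]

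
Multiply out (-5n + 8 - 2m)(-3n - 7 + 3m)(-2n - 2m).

(-5n + 8 - 2m)(-3n - 7 + 3m)(-2n - 2m)
= (15n^2 + 35n - 15mn - 24n - 56 + 24m + 6mn + 14m - 6m^2)(-2n - 2m)    [distributive law]
= (15n^2 + 11n - 9mn - 56 + 38m - 6m^2)(-2n - 2m)    [combine like terms]
= -30n^3 - 30mn^2 - 22n^2 - 22mn + 18mn^2 + 18m^2n + 112n + 112m - 76mn - 76m^2 + 12m^2n + 12m^3    [distributive law]
= -30n^3 - 12mn^2 - 22n^2 - 98mn + 30m^2n + 112n + 112m - 76m^2 + 12m^3    [combine like terms]

-30n^3 - 12mn^2 - 22n^2 - 98mn + 30m^2n + 112n + 112m - 76m^2 + 12m^3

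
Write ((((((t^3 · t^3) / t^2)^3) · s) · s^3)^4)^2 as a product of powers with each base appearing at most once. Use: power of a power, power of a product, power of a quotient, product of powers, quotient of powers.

s^32·t^96

((((((t^3 · t^3) / t^2)^3) · s) · s^3)^4)^2
= (((((t^3 · t^3) / t^2)^3) · s) · s^3)^8    [power of a power]
= (((((t^3 · t^3) / t^2)^3) · s)^8) · ((s^3)^8)    [power of a product]
= (((((t^3 · t^3) / t^2)^3)^8) · (s^8)) · ((s^3)^8)    [power of a product]
= ((((t^3 · t^3) / t^2)^24) · (s^8)) · ((s^3)^8)    [power of a power]
= ((((t^3 · t^3)^24) / ((t^2)^24)) · (s^8)) · ((s^3)^8)    [power of a quotient]
= (((((t^3)^24) · ((t^3)^24)) / ((t^2)^24)) · (s^8)) · ((s^3)^8)    [power of a product]
= (((t^72 · ((t^3)^24)) / ((t^2)^24)) · (s^8)) · ((s^3)^8)    [power of a power]
= (((t^72 · t^72) / ((t^2)^24)) · (s^8)) · ((s^3)^8)    [power of a power]
= ((t^144 / ((t^2)^24)) · (s^8)) · ((s^3)^8)    [product of powers]
= ((t^144 / t^48) · (s^8)) · ((s^3)^8)    [power of a power]
= (t^96 · (s^8)) · ((s^3)^8)    [quotient of powers]
= (t^96 · s^8) · s^24    [power of a power]
= s^32·t^96    [product of powers]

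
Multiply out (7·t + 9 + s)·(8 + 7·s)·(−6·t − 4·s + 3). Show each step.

(7·t + 9 + s)·(8 + 7·s)·(−6·t − 4·s + 3)
= (56·t + 49·s·t + 72 + 63·s + 8·s + 7·s^2)·(−6·t − 4·s + 3)    [distributive law]
= (56·t + 49·s·t + 72 + 71·s + 7·s^2)·(−6·t − 4·s + 3)    [combine like terms]
= −336·t^2 − 224·s·t + 168·t − 294·s·t^2 − 196·s^2·t + 147·s·t − 432·t − 288·s + 216 − 426·s·t − 284·s^2 + 213·s − 42·s^2·t − 28·s^3 + 21·s^2    [distributive law]
= −336·t^2 − 503·s·t − 264·t − 294·s·t^2 − 238·s^2·t − 75·s + 216 − 263·s^2 − 28·s^3    [combine like terms]

−336·t^2 − 503·s·t − 264·t − 294·s·t^2 − 238·s^2·t − 75·s + 216 − 263·s^2 − 28·s^3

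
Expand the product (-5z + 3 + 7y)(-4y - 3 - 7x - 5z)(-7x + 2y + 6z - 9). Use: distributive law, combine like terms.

-119xyz - 198y^2z - 40yz^2 - 63yz - 245x^2z + 35xz^2 - 441xz + 150z^3 - 225z^2 + 630xy + 186y^2 + 279y + 252x - 54z + 81 + 147x^2 + 98xy^2 - 56y^3 + 343x^2y

(-5z + 3 + 7y)(-4y - 3 - 7x - 5z)(-7x + 2y + 6z - 9)
= (20yz + 15z + 35xz + 25z^2 - 12y - 9 - 21x - 15z - 28y^2 - 21y - 49xy - 35yz)(-7x + 2y + 6z - 9)    [distributive law]
= (-15yz + 35xz + 25z^2 - 33y - 9 - 21x - 28y^2 - 49xy)(-7x + 2y + 6z - 9)    [combine like terms]
= 105xyz - 30y^2z - 90yz^2 + 135yz - 245x^2z + 70xyz + 210xz^2 - 315xz - 175xz^2 + 50yz^2 + 150z^3 - 225z^2 + 231xy - 66y^2 - 198yz + 297y + 63x - 18y - 54z + 81 + 147x^2 - 42xy - 126xz + 189x + 196xy^2 - 56y^3 - 168y^2z + 252y^2 + 343x^2y - 98xy^2 - 294xyz + 441xy    [distributive law]
= -119xyz - 198y^2z - 40yz^2 - 63yz - 245x^2z + 35xz^2 - 441xz + 150z^3 - 225z^2 + 630xy + 186y^2 + 279y + 252x - 54z + 81 + 147x^2 + 98xy^2 - 56y^3 + 343x^2y    [combine like terms]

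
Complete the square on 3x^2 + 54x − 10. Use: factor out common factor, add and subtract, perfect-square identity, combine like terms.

3x^2 + 54x − 10
= 3(x^2 + 18x) − 10    [factor out 3 from the x-terms]
= 3(x^2 + 18x + 81 − 81) − 10    [add and subtract 81 inside the bracket]
= 3(x + 9)^2 − 243 − 10    [perfect-square identity]
= 3(x + 9)^2 − 253    [combine constants]

3(x + 9)^2 − 253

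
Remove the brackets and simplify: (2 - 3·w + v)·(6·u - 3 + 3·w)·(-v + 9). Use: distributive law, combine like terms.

(2 - 3·w + v)·(6·u - 3 + 3·w)·(-v + 9)
= (12·u - 6 + 6·w - 18·u·w + 9·w - 9·w² + 6·u·v - 3·v + 3·v·w)·(-v + 9)    [distributive law]
= (12·u - 6 + 15·w - 18·u·w - 9·w² + 6·u·v - 3·v + 3·v·w)·(-v + 9)    [combine like terms]
= -12·u·v + 108·u + 6·v - 54 - 15·v·w + 135·w + 18·u·v·w - 162·u·w + 9·v·w² - 81·w² - 6·u·v² + 54·u·v + 3·v² - 27·v - 3·v²·w + 27·v·w    [distributive law]
= 42·u·v + 108·u - 21·v - 54 + 12·v·w + 135·w + 18·u·v·w - 162·u·w + 9·v·w² - 81·w² - 6·u·v² + 3·v² - 3·v²·w    [combine like terms]

42·u·v + 108·u - 21·v - 54 + 12·v·w + 135·w + 18·u·v·w - 162·u·w + 9·v·w² - 81·w² - 6·u·v² + 3·v² - 3·v²·w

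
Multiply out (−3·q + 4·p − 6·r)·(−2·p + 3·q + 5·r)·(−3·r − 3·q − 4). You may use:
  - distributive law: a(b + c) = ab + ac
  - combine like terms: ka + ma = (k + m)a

−150·p·q·r − 54·p·q² − 72·p·q + 126·q²·r + 27·q³ + 36·q² + 189·q·r² + 132·q·r + 24·p²·r + 24·p²·q + 32·p² − 96·p·r² − 128·p·r + 90·r³ + 120·r²

(−3·q + 4·p − 6·r)·(−2·p + 3·q + 5·r)·(−3·r − 3·q − 4)
= (6·p·q − 9·q² − 15·q·r − 8·p² + 12·p·q + 20·p·r + 12·p·r − 18·q·r − 30·r²)·(−3·r − 3·q − 4)    [distributive law]
= (18·p·q − 9·q² − 33·q·r − 8·p² + 32·p·r − 30·r²)·(−3·r − 3·q − 4)    [combine like terms]
= −54·p·q·r − 54·p·q² − 72·p·q + 27·q²·r + 27·q³ + 36·q² + 99·q·r² + 99·q²·r + 132·q·r + 24·p²·r + 24·p²·q + 32·p² − 96·p·r² − 96·p·q·r − 128·p·r + 90·r³ + 90·q·r² + 120·r²    [distributive law]
= −150·p·q·r − 54·p·q² − 72·p·q + 126·q²·r + 27·q³ + 36·q² + 189·q·r² + 132·q·r + 24·p²·r + 24·p²·q + 32·p² − 96·p·r² − 128·p·r + 90·r³ + 120·r²    [combine like terms]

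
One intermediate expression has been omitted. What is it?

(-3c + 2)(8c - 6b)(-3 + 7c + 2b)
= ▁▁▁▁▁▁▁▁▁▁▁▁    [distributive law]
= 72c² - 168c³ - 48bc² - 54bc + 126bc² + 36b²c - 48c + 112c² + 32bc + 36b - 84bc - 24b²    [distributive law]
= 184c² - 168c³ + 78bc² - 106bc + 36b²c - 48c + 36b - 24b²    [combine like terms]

Applying distributive law to the line above:

(-24c² + 18bc + 16c - 12b)(-3 + 7c + 2b)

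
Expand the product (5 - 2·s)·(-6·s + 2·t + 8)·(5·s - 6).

-302·s² + 476·s + 74·s·t - 60·t - 240 + 60·s³ - 20·s²·t

(5 - 2·s)·(-6·s + 2·t + 8)·(5·s - 6)
= (-30·s + 10·t + 40 + 12·s² - 4·s·t - 16·s)·(5·s - 6)    [distributive law]
= (-46·s + 10·t + 40 + 12·s² - 4·s·t)·(5·s - 6)    [combine like terms]
= -230·s² + 276·s + 50·s·t - 60·t + 200·s - 240 + 60·s³ - 72·s² - 20·s²·t + 24·s·t    [distributive law]
= -302·s² + 476·s + 74·s·t - 60·t - 240 + 60·s³ - 20·s²·t    [combine like terms]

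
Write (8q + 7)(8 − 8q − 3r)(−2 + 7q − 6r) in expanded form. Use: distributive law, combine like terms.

376q + 184q^2 − 147qr − 448q^3 + 216q^2r + 144qr^2 − 112 − 294r + 126r^2

(8q + 7)(8 − 8q − 3r)(−2 + 7q − 6r)
= (64q − 64q^2 − 24qr + 56 − 56q − 21r)(−2 + 7q − 6r)    [distributive law]
= (8q − 64q^2 − 24qr + 56 − 21r)(−2 + 7q − 6r)    [combine like terms]
= −16q + 56q^2 − 48qr + 128q^2 − 448q^3 + 384q^2r + 48qr − 168q^2r + 144qr^2 − 112 + 392q − 336r + 42r − 147qr + 126r^2    [distributive law]
= 376q + 184q^2 − 147qr − 448q^3 + 216q^2r + 144qr^2 − 112 − 294r + 126r^2    [combine like terms]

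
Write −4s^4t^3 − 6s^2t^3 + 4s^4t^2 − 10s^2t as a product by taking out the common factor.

2s^2t(−2s^2t^2 − 3t^2 + 2s^2t − 5)

−4s^4t^3 − 6s^2t^3 + 4s^4t^2 − 10s^2t
= 2(−2s^4t^3 − 3s^2t^3 + 2s^4t^2 − 5s^2t)    [factor out 2]
= 2s^2t(−2s^2t^2 − 3t^2 + 2s^2t − 5)    [factor out s^2t]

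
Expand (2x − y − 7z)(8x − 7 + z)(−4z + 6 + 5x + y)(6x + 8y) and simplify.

(2x − y − 7z)(8x − 7 + z)(−4z + 6 + 5x + y)(6x + 8y)
= (16x^2 − 14x + 2xz − 8xy + 7y − yz − 56xz + 49z − 7z^2)(−4z + 6 + 5x + y)(6x + 8y)    [distributive law]
= (16x^2 − 14x − 54xz − 8xy + 7y − yz + 49z − 7z^2)(−4z + 6 + 5x + y)(6x + 8y)    [combine like terms]
= (−64x^2z + 96x^2 + 80x^3 + 16x^2y + 56xz − 84x − 70x^2 − 14xy + 216xz^2 − 324xz − 270x^2z − 54xyz + 32xyz − 48xy − 40x^2y − 8xy^2 − 28yz + 42y + 35xy + 7y^2 + 4yz^2 − 6yz − 5xyz − y^2z − 196z^2 + 294z + 245xz + 49yz + 28z^3 − 42z^2 − 35xz^2 − 7yz^2)(6x + 8y)    [distributive law]
= (−334x^2z + 26x^2 + 80x^3 − 24x^2y − 23xz − 84x − 27xy + 181xz^2 − 27xyz − 8xy^2 + 15yz + 42y + 7y^2 − 3yz^2 − y^2z − 238z^2 + 294z + 28z^3)(6x + 8y)    [combine like terms]
= −2004x^3z − 2672x^2yz + 156x^3 + 208x^2y + 480x^4 + 640x^3y − 144x^3y − 192x^2y^2 − 138x^2z − 184xyz − 504x^2 − 672xy − 162x^2y − 216xy^2 + 1086x^2z^2 + 1448xyz^2 − 162x^2yz − 216xy^2z − 48x^2y^2 − 64xy^3 + 90xyz + 120y^2z + 252xy + 336y^2 + 42xy^2 + 56y^3 − 18xyz^2 − 24y^2z^2 − 6xy^2z − 8y^3z − 1428xz^2 − 1904yz^2 + 1764xz + 2352yz + 168xz^3 + 224yz^3    [distributive law]
= −2004x^3z − 2834x^2yz + 156x^3 + 46x^2y + 480x^4 + 496x^3y − 240x^2y^2 − 138x^2z − 94xyz − 504x^2 − 420xy − 174xy^2 + 1086x^2z^2 + 1430xyz^2 − 222xy^2z − 64xy^3 + 120y^2z + 336y^2 + 56y^3 − 24y^2z^2 − 8y^3z − 1428xz^2 − 1904yz^2 + 1764xz + 2352yz + 168xz^3 + 224yz^3    [combine like terms]

−2004x^3z − 2834x^2yz + 156x^3 + 46x^2y + 480x^4 + 496x^3y − 240x^2y^2 − 138x^2z − 94xyz − 504x^2 − 420xy − 174xy^2 + 1086x^2z^2 + 1430xyz^2 − 222xy^2z − 64xy^3 + 120y^2z + 336y^2 + 56y^3 − 24y^2z^2 − 8y^3z − 1428xz^2 − 1904yz^2 + 1764xz + 2352yz + 168xz^3 + 224yz^3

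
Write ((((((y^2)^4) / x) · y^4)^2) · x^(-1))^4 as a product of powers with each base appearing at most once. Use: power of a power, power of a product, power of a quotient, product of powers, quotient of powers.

x^(-12)y^96

((((((y^2)^4) / x) · y^4)^2) · x^(-1))^4
= ((((((y^2)^4) / x) · y^4)^2)^4) · ((x^(-1))^4)    [power of a product]
= (((((y^2)^4) / x) · y^4)^8) · ((x^(-1))^4)    [power of a power]
= (((((y^2)^4) / x)^8) · ((y^4)^8)) · ((x^(-1))^4)    [power of a product]
= (((((y^2)^4)^8) / (x^8)) · ((y^4)^8)) · ((x^(-1))^4)    [power of a quotient]
= ((((y^2)^32) / (x^8)) · ((y^4)^8)) · ((x^(-1))^4)    [power of a power]
= ((y^64 / (x^8)) · ((y^4)^8)) · ((x^(-1))^4)    [power of a power]
= ((y^64 / x^8) · y^32) · ((x^(-1))^4)    [power of a power]
= ((y^64 / x^8) · y^32) · x^(-4)    [power of a power]
= x^(-12)y^96    [quotient of powers; product of powers]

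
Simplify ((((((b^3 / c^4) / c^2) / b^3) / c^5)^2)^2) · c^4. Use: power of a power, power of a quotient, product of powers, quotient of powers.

((((((b^3 / c^4) / c^2) / b^3) / c^5)^2)^2) · c^4
= (((((b^3 / c^4) / c^2) / b^3) / c^5)^4) · c^4    [power of a power]
= (((((b^3 / c^4) / c^2) / b^3)^4) / ((c^5)^4)) · c^4    [power of a quotient]
= (((((b^3 / c^4) / c^2)^4) / ((b^3)^4)) / ((c^5)^4)) · c^4    [power of a quotient]
= (((((b^3 / c^4)^4) / ((c^2)^4)) / ((b^3)^4)) / ((c^5)^4)) · c^4    [power of a quotient]
= ((((((b^3)^4) / ((c^4)^4)) / ((c^2)^4)) / ((b^3)^4)) / ((c^5)^4)) · c^4    [power of a quotient]
= ((((b^12 / ((c^4)^4)) / ((c^2)^4)) / ((b^3)^4)) / ((c^5)^4)) · c^4    [power of a power]
= ((((b^12 / c^16) / ((c^2)^4)) / ((b^3)^4)) / ((c^5)^4)) · c^4    [power of a power]
= ((((b^12 / c^16) / c^8) / ((b^3)^4)) / ((c^5)^4)) · c^4    [power of a power]
= ((((b^12 / c^16) / c^8) / b^12) / ((c^5)^4)) · c^4    [power of a power]
= ((((b^12 / c^16) / c^8) / b^12) / c^20) · c^4    [power of a power]
= c^(-40)    [quotient of powers; product of powers]

c^(-40)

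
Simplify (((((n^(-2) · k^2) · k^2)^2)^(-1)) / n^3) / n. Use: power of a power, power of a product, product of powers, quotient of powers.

k^(-8)

(((((n^(-2) · k^2) · k^2)^2)^(-1)) / n^3) / n
= ((((n^(-2) · k^2) · k^2)^(-2)) / n^3) / n    [power of a power]
= ((((n^(-2) · k^2)^(-2)) · ((k^2)^(-2))) / n^3) / n    [power of a product]
= (((((n^(-2))^(-2)) · ((k^2)^(-2))) · ((k^2)^(-2))) / n^3) / n    [power of a product]
= (((n^4 · ((k^2)^(-2))) · ((k^2)^(-2))) / n^3) / n    [power of a power]
= (((n^4 · k^(-4)) · ((k^2)^(-2))) / n^3) / n    [power of a power]
= (((n^4 · k^(-4)) · k^(-4)) / n^3) / n    [power of a power]
= k^(-8)    [quotient of powers; product of powers]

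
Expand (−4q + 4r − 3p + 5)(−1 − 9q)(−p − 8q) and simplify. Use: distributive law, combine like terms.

(−4q + 4r − 3p + 5)(−1 − 9q)(−p − 8q)
= (4q + 36q² − 4r − 36qr + 3p + 27pq − 5 − 45q)(−p − 8q)    [distributive law]
= (−41q + 36q² − 4r − 36qr + 3p + 27pq − 5)(−p − 8q)    [combine like terms]
= 41pq + 328q² − 36pq² − 288q³ + 4pr + 32qr + 36pqr + 288q²r − 3p² − 24pq − 27p²q − 216pq² + 5p + 40q    [distributive law]
= 17pq + 328q² − 252pq² − 288q³ + 4pr + 32qr + 36pqr + 288q²r − 3p² − 27p²q + 5p + 40q    [combine like terms]

17pq + 328q² − 252pq² − 288q³ + 4pr + 32qr + 36pqr + 288q²r − 3p² − 27p²q + 5p + 40q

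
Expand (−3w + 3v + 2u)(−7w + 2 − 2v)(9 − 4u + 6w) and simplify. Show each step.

153w² − 168uw² + 126w³ − 54w − 78uw − 99vw + 36uvw − 90vw² + 54v − 60uv − 54v² + 24uv² − 36v²w + 56u²w + 36u − 16u² + 16u²v

(−3w + 3v + 2u)(−7w + 2 − 2v)(9 − 4u + 6w)
= (21w² − 6w + 6vw − 21vw + 6v − 6v² − 14uw + 4u − 4uv)(9 − 4u + 6w)    [distributive law]
= (21w² − 6w − 15vw + 6v − 6v² − 14uw + 4u − 4uv)(9 − 4u + 6w)    [combine like terms]
= 189w² − 84uw² + 126w³ − 54w + 24uw − 36w² − 135vw + 60uvw − 90vw² + 54v − 24uv + 36vw − 54v² + 24uv² − 36v²w − 126uw + 56u²w − 84uw² + 36u − 16u² + 24uw − 36uv + 16u²v − 24uvw    [distributive law]
= 153w² − 168uw² + 126w³ − 54w − 78uw − 99vw + 36uvw − 90vw² + 54v − 60uv − 54v² + 24uv² − 36v²w + 56u²w + 36u − 16u² + 16u²v    [combine like terms]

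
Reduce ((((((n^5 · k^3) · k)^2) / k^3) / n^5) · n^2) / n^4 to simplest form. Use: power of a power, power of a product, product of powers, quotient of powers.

((((((n^5 · k^3) · k)^2) / k^3) / n^5) · n^2) / n^4
= ((((((n^5 · k^3)^2) · (k^2)) / k^3) / n^5) · n^2) / n^4    [power of a product]
= (((((((n^5)^2) · ((k^3)^2)) · (k^2)) / k^3) / n^5) · n^2) / n^4    [power of a product]
= (((((n^10 · ((k^3)^2)) · (k^2)) / k^3) / n^5) · n^2) / n^4    [power of a power]
= (((((n^10 · k^6) · (k^2)) / k^3) / n^5) · n^2) / n^4    [power of a power]
= k^5n^3    [quotient of powers; product of powers]

k^5n^3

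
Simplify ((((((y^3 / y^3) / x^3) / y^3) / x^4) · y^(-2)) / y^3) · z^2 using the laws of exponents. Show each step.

x^(-7)y^(-8)z^2

((((((y^3 / y^3) / x^3) / y^3) / x^4) · y^(-2)) / y^3) · z^2
= (((((y^0 / x^3) / y^3) / x^4) · y^(-2)) / y^3) · z^2    [quotient of powers]
= x^(-7)y^(-8)z^2    [quotient of powers; product of powers]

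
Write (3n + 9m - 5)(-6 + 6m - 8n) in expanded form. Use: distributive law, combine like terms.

(3n + 9m - 5)(-6 + 6m - 8n)
= -18n + 18mn - 24n^2 - 54m + 54m^2 - 72mn + 30 - 30m + 40n    [distributive law]
= 22n - 54mn - 24n^2 - 84m + 54m^2 + 30    [combine like terms]

22n - 54mn - 24n^2 - 84m + 54m^2 + 30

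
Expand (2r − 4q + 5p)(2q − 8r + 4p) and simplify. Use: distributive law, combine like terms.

(2r − 4q + 5p)(2q − 8r + 4p)
= 4qr − 16r² + 8pr − 8q² + 32qr − 16pq + 10pq − 40pr + 20p²    [distributive law]
= 36qr − 16r² − 32pr − 8q² − 6pq + 20p²    [combine like terms]

36qr − 16r² − 32pr − 8q² − 6pq + 20p²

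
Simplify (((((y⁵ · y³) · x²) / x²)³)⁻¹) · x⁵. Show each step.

x⁵·y⁻²⁴

(((((y⁵ · y³) · x²) / x²)³)⁻¹) · x⁵
= ((((y⁵ · y³) · x²) / x²)⁻³) · x⁵    [power of a power]
= ((((y⁵ · y³) · x²)⁻³) / ((x²)⁻³)) · x⁵    [power of a quotient]
= ((((y⁵ · y³)⁻³) · ((x²)⁻³)) / ((x²)⁻³)) · x⁵    [power of a product]
= (((((y⁵)⁻³) · ((y³)⁻³)) · ((x²)⁻³)) / ((x²)⁻³)) · x⁵    [power of a product]
= (((y⁻¹⁵ · ((y³)⁻³)) · ((x²)⁻³)) / ((x²)⁻³)) · x⁵    [power of a power]
= (((y⁻¹⁵ · y⁻⁹) · ((x²)⁻³)) / ((x²)⁻³)) · x⁵    [power of a power]
= ((y⁻²⁴ · ((x²)⁻³)) / ((x²)⁻³)) · x⁵    [product of powers]
= ((y⁻²⁴ · x⁻⁶) / ((x²)⁻³)) · x⁵    [power of a power]
= ((y⁻²⁴ · x⁻⁶) / x⁻⁶) · x⁵    [power of a power]
= x⁵·y⁻²⁴    [quotient of powers; product of powers]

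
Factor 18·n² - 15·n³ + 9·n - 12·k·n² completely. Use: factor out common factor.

18·n² - 15·n³ + 9·n - 12·k·n²
= 3(6·n² - 5·n³ + 3·n - 4·k·n²)    [factor out 3]
= 3·n(6·n - 5·n² + 3 - 4·k·n)    [factor out n]

3·n(6·n - 5·n² + 3 - 4·k·n)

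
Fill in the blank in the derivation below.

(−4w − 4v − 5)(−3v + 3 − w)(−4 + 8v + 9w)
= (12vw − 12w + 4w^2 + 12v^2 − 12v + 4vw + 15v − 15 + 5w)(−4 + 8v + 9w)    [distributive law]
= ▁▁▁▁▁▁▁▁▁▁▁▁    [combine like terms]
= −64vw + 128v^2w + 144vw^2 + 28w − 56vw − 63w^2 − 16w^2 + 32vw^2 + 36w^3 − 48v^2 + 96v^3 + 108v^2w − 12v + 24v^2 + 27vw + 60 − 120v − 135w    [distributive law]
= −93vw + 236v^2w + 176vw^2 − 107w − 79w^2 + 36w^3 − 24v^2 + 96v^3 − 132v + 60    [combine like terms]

After combine like terms, the bracketed line is:

(16vw − 7w + 4w^2 + 12v^2 + 3v − 15)(−4 + 8v + 9w)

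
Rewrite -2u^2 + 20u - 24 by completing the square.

-2u^2 + 20u - 24
= -2(u^2 - 10u) - 24    [factor out -2 from the u-terms]
= -2(u^2 - 10u + 25 - 25) - 24    [add and subtract 25 inside the bracket]
= -2(u - 5)^2 + 50 - 24    [perfect-square identity]
= -2(u - 5)^2 + 26    [combine constants]

-2(u - 5)^2 + 26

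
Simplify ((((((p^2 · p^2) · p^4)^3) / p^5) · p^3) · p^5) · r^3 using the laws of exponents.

((((((p^2 · p^2) · p^4)^3) / p^5) · p^3) · p^5) · r^3
= ((((((p^2 · p^2)^3) · ((p^4)^3)) / p^5) · p^3) · p^5) · r^3    [power of a product]
= (((((((p^2)^3) · ((p^2)^3)) · ((p^4)^3)) / p^5) · p^3) · p^5) · r^3    [power of a product]
= (((((p^6 · ((p^2)^3)) · ((p^4)^3)) / p^5) · p^3) · p^5) · r^3    [power of a power]
= (((((p^6 · p^6) · ((p^4)^3)) / p^5) · p^3) · p^5) · r^3    [power of a power]
= ((((p^12 · ((p^4)^3)) / p^5) · p^3) · p^5) · r^3    [product of powers]
= ((((p^12 · p^12) / p^5) · p^3) · p^5) · r^3    [power of a power]
= (((p^24 / p^5) · p^3) · p^5) · r^3    [product of powers]
= ((p^19 · p^3) · p^5) · r^3    [quotient of powers]
= (p^22 · p^5) · r^3    [product of powers]
= p^27 · r^3    [product of powers]
= p^27r^3    [rearrange]

p^27r^3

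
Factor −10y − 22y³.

2y(−5 − 11y²)

−10y − 22y³
= 2(−5y − 11y³)    [factor out 2]
= 2y(−5 − 11y²)    [factor out y]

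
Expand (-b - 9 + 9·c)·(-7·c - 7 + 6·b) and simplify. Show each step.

61·b·c - 47·b - 6·b^2 + 63 - 63·c^2

(-b - 9 + 9·c)·(-7·c - 7 + 6·b)
= 7·b·c + 7·b - 6·b^2 + 63·c + 63 - 54·b - 63·c^2 - 63·c + 54·b·c    [distributive law]
= 61·b·c - 47·b - 6·b^2 + 63 - 63·c^2    [combine like terms]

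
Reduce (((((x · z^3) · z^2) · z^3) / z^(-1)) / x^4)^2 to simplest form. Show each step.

x^(-6)z^18

(((((x · z^3) · z^2) · z^3) / z^(-1)) / x^4)^2
= (((((x · z^3) · z^2) · z^3) / z^(-1))^2) / ((x^4)^2)    [power of a quotient]
= (((((x · z^3) · z^2) · z^3)^2) / ((z^(-1))^2)) / ((x^4)^2)    [power of a quotient]
= (((((x · z^3) · z^2)^2) · ((z^3)^2)) / ((z^(-1))^2)) / ((x^4)^2)    [power of a product]
= (((((x · z^3)^2) · ((z^2)^2)) · ((z^3)^2)) / ((z^(-1))^2)) / ((x^4)^2)    [power of a product]
= (((((x^2) · ((z^3)^2)) · ((z^2)^2)) · ((z^3)^2)) / ((z^(-1))^2)) / ((x^4)^2)    [power of a product]
= ((((x^2 · z^6) · ((z^2)^2)) · ((z^3)^2)) / ((z^(-1))^2)) / ((x^4)^2)    [power of a power]
= ((((x^2 · z^6) · z^4) · ((z^3)^2)) / ((z^(-1))^2)) / ((x^4)^2)    [power of a power]
= ((((x^2 · z^6) · z^4) · z^6) / ((z^(-1))^2)) / ((x^4)^2)    [power of a power]
= ((((x^2 · z^6) · z^4) · z^6) / z^(-2)) / ((x^4)^2)    [power of a power]
= ((((x^2 · z^6) · z^4) · z^6) / z^(-2)) / x^8    [power of a power]
= x^(-6)z^18    [quotient of powers; product of powers]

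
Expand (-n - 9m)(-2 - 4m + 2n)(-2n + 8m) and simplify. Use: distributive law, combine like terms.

(-n - 9m)(-2 - 4m + 2n)(-2n + 8m)
= (2n + 4mn - 2n² + 18m + 36m² - 18mn)(-2n + 8m)    [distributive law]
= (2n - 14mn - 2n² + 18m + 36m²)(-2n + 8m)    [combine like terms]
= -4n² + 16mn + 28mn² - 112m²n + 4n³ - 16mn² - 36mn + 144m² - 72m²n + 288m³    [distributive law]
= -4n² - 20mn + 12mn² - 184m²n + 4n³ + 144m² + 288m³    [combine like terms]

-4n² - 20mn + 12mn² - 184m²n + 4n³ + 144m² + 288m³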